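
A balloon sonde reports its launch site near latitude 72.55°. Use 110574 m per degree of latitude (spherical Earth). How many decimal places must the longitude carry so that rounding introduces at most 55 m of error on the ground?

3 decimal places

At 72.55° one degree of longitude covers 110574 × cos 72.55° ≈ 110574 × 0.2999 ≈ 33158.2 m.
N decimal places → at most half a unit in the last place, 0.5 × 10⁻ᴺ° = 33158.2/2 × 10⁻ᴺ m.
Need 0.5 × 33158.2 × 10⁻ᴺ ≤ 55 → 10⁻ᴺ ≤ 3.317e-03, so N ≥ 2.48.
At 2 places the error can reach 166 m, but 3 places keeps it to 16.6 m.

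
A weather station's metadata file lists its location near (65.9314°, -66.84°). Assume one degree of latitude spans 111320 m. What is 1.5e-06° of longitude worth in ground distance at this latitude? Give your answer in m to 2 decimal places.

0.07 m

One degree of longitude here spans 111320 × cos 65.9314° = 111320 × 0.4078 ≈ 45399.7 m; 1.5e-06° of that is 0.0680995 m.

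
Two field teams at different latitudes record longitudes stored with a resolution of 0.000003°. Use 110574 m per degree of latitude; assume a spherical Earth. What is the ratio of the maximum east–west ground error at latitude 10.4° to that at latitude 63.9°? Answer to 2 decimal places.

2.24

With a 0.000003° grid the true value lies within half a step, ±0.000003°/2 = ±1.5e-06°, of the stored one.
At 10.4°: 1.5e-06° × 110574 × cos 10.4° = 1.5e-06 × 110574 × 0.9836 ≈ 0.16314 m.
At 63.9°: 1.5e-06° × 110574 × cos 63.9° = 1.5e-06 × 110574 × 0.4399 ≈ 0.072969 m.
The ratio reduces to cos 10.4° / cos 63.9° = 0.9836/0.4399 ≈ 2.2357.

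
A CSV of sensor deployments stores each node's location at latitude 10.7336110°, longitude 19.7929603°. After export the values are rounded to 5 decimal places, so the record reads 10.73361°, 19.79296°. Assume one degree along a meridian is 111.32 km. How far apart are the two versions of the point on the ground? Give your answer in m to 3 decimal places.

Δlat = 10.7336110 − 10.73361 = +0.0000010°; Δlon = 19.7929603 − 19.79296 = +0.0000003°.
North–south shift: 0.0000010 × 111320 = 0.11132 m.
E–W at 10.7336°: 0.0000003° × 111320 × cos 10.7336° = 0.0000003 × 111320 × 0.9825 ≈ 0.0328117 m.
Combined displacement = (0.11132² + 0.0328117²)^½ ≈ 0.116055 m.

0.116 m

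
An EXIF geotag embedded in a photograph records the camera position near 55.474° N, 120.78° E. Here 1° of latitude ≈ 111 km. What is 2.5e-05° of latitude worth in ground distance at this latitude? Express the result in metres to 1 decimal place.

2.5e-05° × 111000 m/° = 2.775 m.

2.8 metres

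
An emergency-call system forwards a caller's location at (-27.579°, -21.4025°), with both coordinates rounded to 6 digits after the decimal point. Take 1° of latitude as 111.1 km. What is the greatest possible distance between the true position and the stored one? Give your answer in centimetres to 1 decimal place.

7.4 centimetres

Rounding to 6 decimal places leaves each coordinate within ±5e-07° of the true value.
North–south component: 5e-07° × 111100 = 0.05555 m.
E–W at 27.579°: 5e-07° × 111100 × cos 27.579° = 5e-07 × 111100 × 0.8864 ≈ 0.049238 m.
Worst case both components are at the extreme and orthogonal: √(0.05555² + 0.049238²) ≈ 0.0742306 m.
That is 0.0742306 m = 7.4231 cm.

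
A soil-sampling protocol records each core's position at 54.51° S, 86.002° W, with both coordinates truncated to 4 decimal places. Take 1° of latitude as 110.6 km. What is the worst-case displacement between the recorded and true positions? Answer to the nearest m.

13 m

Truncating at 4 decimal places can drop up to a full unit in the last place, so each coordinate may be off by as much as 0.0001°.
North–south component: 0.0001° × 110600 = 11.06 m.
East–west component at 54.51°: 0.0001° × 110600 × cos 54.51° ≈ 0.0001 × 64210 ≈ 6.421 m.
The two errors are perpendicular, so the maximum displacement is √(11.06² + 6.421²) ≈ 12.7888 m.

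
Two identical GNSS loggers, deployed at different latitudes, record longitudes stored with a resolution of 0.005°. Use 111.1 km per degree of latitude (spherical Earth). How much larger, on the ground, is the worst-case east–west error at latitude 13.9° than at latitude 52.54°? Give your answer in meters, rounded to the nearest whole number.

With a 0.005° grid the true value lies within half a step, ±0.005°/2 = ±0.0025°, of the stored one.
Error at 13.9° = 0.0025° × 111100 × cos 13.9° ≈ 277.75 × 0.9707 = 269.62 m.
Error at 52.54° = 0.0025° × 111100 × cos 52.54° ≈ 277.75 × 0.6082 = 168.93 m.
Difference: 269.62 − 168.93 = 100.69 m.

101 meters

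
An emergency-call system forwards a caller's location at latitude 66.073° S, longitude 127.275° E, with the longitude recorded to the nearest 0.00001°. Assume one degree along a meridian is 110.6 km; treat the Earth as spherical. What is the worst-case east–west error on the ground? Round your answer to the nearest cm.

Rounding to 5 decimal places leaves the longitude within ±5e-06° of the true value.
At latitude 66.073° a degree of longitude spans 110600 m × cos 66.073° = 110600 × 0.4056 ≈ 44856.3 m.
So at most 5e-06° × 44856.3 ≈ 0.224282 m east–west.
That is 0.224282 m = 22.428 cm.

22 cm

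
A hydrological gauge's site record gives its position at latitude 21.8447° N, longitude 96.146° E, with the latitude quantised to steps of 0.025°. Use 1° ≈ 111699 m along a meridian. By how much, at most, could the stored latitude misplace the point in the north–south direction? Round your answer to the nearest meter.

1396 meters

With a 0.025° grid the true value lies within half a step, ±0.025°/2 = ±0.0125°, of the stored one.
Along the meridian that is 0.0125° × 111699 m/° = 1396.24 m.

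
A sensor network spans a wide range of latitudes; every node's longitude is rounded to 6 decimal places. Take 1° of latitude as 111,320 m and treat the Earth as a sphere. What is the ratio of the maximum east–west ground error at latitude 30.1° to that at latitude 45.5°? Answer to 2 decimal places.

1.23

Rounding to 6 decimal places leaves the longitude within ±5e-07° of the true value.
Error at 30.1° = 5e-07° × 111320 × cos 30.1° ≈ 0.05566 × 0.8652 = 0.048154 m.
Error at 45.5° = 5e-07° × 111320 × cos 45.5° ≈ 0.05566 × 0.7009 = 0.039013 m.
The ratio reduces to cos 30.1° / cos 45.5° = 0.8652/0.7009 ≈ 1.2343.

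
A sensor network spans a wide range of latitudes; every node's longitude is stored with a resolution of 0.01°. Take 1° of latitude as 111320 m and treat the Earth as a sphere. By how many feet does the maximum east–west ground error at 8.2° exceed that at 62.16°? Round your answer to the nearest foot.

With a 0.01° grid the true value lies within half a step, ±0.01°/2 = ±0.005°, of the stored one.
At 8.2°: 0.005° × 111320 × cos 8.2° = 0.005 × 111320 × 0.9898 ≈ 550.91 m.
At 62.16°: 0.005° × 111320 × cos 62.16° = 0.005 × 111320 × 0.4670 ≈ 259.93 m.
Difference: 550.91 − 259.93 = 290.97 m.
Converting: 290.975 m × 3.2808 ft/m ≈ 954.64 ft.

955 feet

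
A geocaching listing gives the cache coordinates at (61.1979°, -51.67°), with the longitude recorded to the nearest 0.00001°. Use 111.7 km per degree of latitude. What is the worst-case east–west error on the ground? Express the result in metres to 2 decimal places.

0.27 metres

Rounding to 5 decimal places leaves the longitude within ±5e-06° of the true value.
Parallels shrink by cos φ, so at 61.1979° a degree of longitude is 111700 × 0.4818 ≈ 53815.5 m.
So at most 5e-06° × 53815.5 ≈ 0.269077 m east–west.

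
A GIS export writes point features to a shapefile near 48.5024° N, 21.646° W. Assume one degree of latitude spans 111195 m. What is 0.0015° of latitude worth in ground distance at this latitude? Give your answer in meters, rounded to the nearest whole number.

167 meters

Along a meridian 0.0015° is 0.0015 × 111195 = 166.792 m.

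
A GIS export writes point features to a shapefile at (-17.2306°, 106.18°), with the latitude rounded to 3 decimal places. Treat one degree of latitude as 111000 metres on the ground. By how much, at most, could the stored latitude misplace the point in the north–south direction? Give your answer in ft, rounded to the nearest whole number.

Rounding to 3 decimal places leaves the latitude within ±0.0005° of the true value.
So the N–S error is at most 0.0005 × 111000 = 55.5 m.
In feet: 55.5 m ÷ 0.3048 ≈ 182.09 ft.

182 ft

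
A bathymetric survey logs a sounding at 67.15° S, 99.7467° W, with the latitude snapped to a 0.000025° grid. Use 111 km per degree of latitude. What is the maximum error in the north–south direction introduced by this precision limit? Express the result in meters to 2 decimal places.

With a 0.000025° grid the true value lies within half a step, ±0.000025°/2 = ±1.25e-05°, of the stored one.
North–south distance: 1.25e-05° × 111000 m/° = 1.3875 m.

1.39 meters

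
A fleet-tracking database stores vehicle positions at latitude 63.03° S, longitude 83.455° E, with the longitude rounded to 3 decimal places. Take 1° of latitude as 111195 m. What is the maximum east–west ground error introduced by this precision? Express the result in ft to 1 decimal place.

Rounding to 3 decimal places leaves the longitude within ±0.0005° of the true value.
At latitude 63.03° a degree of longitude spans 111195 m × cos 63.03° = 111195 × 0.4535 ≈ 50429.6 m.
Maximum E–W displacement: 0.0005 × 50429.6 = 25.2148 m.
Converting: 25.2148 m × 3.2808 ft/m ≈ 82.726 ft.

82.7 ft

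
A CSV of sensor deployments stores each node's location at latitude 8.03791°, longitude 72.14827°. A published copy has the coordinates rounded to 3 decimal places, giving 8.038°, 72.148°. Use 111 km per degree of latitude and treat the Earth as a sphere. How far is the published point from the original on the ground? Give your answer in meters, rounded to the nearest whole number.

Δlat = 8.03791 − 8.038 = -0.00009°; Δlon = 72.14827 − 72.148 = +0.00027°.
N–S: -0.00009° × 111000 m/° = -9.99 m.
East–west at this latitude: 0.00027° × 111000 × cos 8.038° ≈ 0.00027 × 109909 = 29.6756 m.
Hypotenuse of the two orthogonal shifts: √(9.99² + 29.6756²) = 31.312 m.

31 meters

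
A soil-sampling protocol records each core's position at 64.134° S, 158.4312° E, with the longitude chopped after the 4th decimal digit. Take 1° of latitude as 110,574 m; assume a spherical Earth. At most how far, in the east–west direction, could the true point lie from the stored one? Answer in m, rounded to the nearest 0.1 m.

Truncating at 4 decimal places can drop up to a full unit in the last place, so the longitude may be off by as much as 0.0001°.
Parallels shrink by cos φ, so at 64.134° a degree of longitude is 110574 × 0.4363 ≈ 48239.9 m.
So at most 0.0001° × 48239.9 ≈ 4.82399 m east–west.

4.8 m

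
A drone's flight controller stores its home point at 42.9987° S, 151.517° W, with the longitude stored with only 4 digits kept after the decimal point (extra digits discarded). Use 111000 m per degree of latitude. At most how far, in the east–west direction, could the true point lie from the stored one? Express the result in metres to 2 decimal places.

Truncating at 4 decimal places can drop up to a full unit in the last place, so the longitude may be off by as much as 0.0001°.
One degree of longitude at 42.9987° is 111000 × cos 42.9987° ≈ 111000 × 0.7314 = 81182 m.
Maximum E–W displacement: 0.0001 × 81182 = 8.1182 m.

8.12 metres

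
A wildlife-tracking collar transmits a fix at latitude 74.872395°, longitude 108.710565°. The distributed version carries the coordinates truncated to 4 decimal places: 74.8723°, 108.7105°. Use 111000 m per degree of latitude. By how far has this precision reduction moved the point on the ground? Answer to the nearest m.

Δlat = 74.872395 − 74.8723 = +0.000095°; Δlon = 108.710565 − 108.7105 = +0.000065°.
North–south shift: 0.000095 × 111000 = 10.545 m.
East–west at this latitude: 0.000065° × 111000 × cos 74.8723° ≈ 0.000065 × 28967.8 = 1.88291 m.
Distance: √(10.545² + 1.88291²) ≈ 10.7118 m.

11 m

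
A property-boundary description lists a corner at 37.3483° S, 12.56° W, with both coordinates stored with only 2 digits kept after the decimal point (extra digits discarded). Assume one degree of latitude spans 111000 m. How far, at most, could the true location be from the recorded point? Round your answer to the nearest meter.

1418 meters

Truncating at 2 decimal places can drop up to a full unit in the last place, so each coordinate may be off by as much as 0.01°.
Latitude error → 0.01 × 111000 = 1110 m along the meridian.
E–W at 37.3483°: 0.01° × 111000 × cos 37.3483° = 0.01 × 111000 × 0.7950 ≈ 882.408 m.
Combining orthogonally: (1110² + 882.408²)^½ ≈ 1418.01 m.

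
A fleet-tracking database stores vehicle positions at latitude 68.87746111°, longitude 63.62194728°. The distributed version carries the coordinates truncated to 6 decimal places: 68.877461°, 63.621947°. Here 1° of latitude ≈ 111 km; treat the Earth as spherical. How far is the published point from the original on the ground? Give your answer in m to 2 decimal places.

The latitude changed by +0.00000011° and the longitude by +0.00000028°.
North–south shift: 0.00000011 × 111000 = 0.01221 m.
E–W at 68.8775°: 0.00000028° × 111000 × cos 68.8775° = 0.00000028 × 111000 × 0.3604 ≈ 0.0112001 m.
Hypotenuse of the two orthogonal shifts: √(0.01221² + 0.0112001²) = 0.0165688 m.

0.02 m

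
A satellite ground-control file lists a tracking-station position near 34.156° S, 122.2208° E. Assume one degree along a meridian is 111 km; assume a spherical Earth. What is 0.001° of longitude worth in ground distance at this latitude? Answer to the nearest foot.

One degree of longitude here spans 111000 × cos 34.156° = 111000 × 0.8275 ≈ 91853.8 m; 0.001° of that is 91.8538 m.
In feet: 91.8538 m ÷ 0.3048 ≈ 301.36 ft.

301 feet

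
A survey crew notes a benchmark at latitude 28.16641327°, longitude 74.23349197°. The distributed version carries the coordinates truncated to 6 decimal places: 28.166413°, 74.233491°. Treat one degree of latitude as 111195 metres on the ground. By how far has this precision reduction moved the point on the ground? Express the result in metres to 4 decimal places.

0.0997 metres

Δlat = 28.16641327 − 28.166413 = +0.00000027°; Δlon = 74.23349197 − 74.233491 = +0.00000097°.
North–south shift: 0.00000027 × 111195 = 0.0300227 m.
East–west at this latitude: 0.00000097° × 111195 × cos 28.1664° ≈ 0.00000097 × 98027.3 = 0.0950865 m.
Distance: √(0.0300227² + 0.0950865²) ≈ 0.0997136 m.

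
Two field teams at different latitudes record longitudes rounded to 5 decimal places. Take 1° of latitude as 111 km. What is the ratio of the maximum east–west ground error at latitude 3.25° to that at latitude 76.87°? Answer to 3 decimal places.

4.395

Rounding to 5 decimal places leaves the longitude within ±5e-06° of the true value.
At 3.25°: 5e-06° × 111000 × cos 3.25° = 5e-06 × 111000 × 0.9984 ≈ 0.55411 m.
Error at 76.87° = 5e-06° × 111000 × cos 76.87° ≈ 0.555 × 0.2272 = 0.12607 m.
Ratio: 0.55411 / 0.12607 = cos 3.25° / cos 76.87° ≈ 4.3951.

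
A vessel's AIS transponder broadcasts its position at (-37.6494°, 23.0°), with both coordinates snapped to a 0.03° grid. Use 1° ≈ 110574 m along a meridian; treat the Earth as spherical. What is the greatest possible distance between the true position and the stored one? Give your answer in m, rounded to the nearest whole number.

2116 m

With a 0.03° grid the true value lies within half a step, ±0.03°/2 = ±0.015°, of the stored one.
North–south component: 0.015° × 110574 = 1658.61 m.
E–W at 37.6494°: 0.015° × 110574 × cos 37.6494° = 0.015 × 110574 × 0.7918 ≈ 1313.23 m.
Worst case both components are at the extreme and orthogonal: √(1658.61² + 1313.23²) ≈ 2115.55 m.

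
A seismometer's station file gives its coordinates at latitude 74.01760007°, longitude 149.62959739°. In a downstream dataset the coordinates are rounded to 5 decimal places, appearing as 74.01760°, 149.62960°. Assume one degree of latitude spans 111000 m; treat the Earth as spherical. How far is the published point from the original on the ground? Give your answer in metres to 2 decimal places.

Δlat = 74.01760007 − 74.01760 = +0.00000007°; Δlon = 149.62959739 − 149.62960 = -0.00000261°.
North–south shift: 0.00000007 × 111000 = 0.00777 m.
E–W at 74.0176°: -0.00000261° × 111000 × cos 74.0176° = -0.00000261 × 111000 × 0.2753 ≈ -0.0797694 m.
Distance: √(0.00777² + 0.0797694²) ≈ 0.0801469 m.

0.08 metres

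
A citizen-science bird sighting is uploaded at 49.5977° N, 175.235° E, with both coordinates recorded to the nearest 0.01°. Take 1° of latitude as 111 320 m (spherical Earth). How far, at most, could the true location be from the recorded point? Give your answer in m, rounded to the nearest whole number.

Rounding to 2 decimal places leaves each coordinate within ±0.005° of the true value.
North–south component: 0.005° × 111320 = 556.6 m.
East–west component at 49.5977°: 0.005° × 111320 × cos 49.5977° ≈ 0.005 × 72152.1 ≈ 360.761 m.
Worst case both components are at the extreme and orthogonal: √(556.6² + 360.761²) ≈ 663.289 m.

663 m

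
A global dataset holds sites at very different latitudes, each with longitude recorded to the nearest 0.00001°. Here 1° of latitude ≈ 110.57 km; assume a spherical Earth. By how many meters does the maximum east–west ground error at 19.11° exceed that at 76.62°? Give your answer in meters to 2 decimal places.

0.39 meters

Rounding to 5 decimal places leaves the longitude within ±5e-06° of the true value.
Error at 19.11° = 5e-06° × 110570 × cos 19.11° ≈ 0.55285 × 0.9449 = 0.52238 m.
At 76.62°: 5e-06° × 110570 × cos 76.62° = 5e-06 × 110570 × 0.2314 ≈ 0.12793 m.
Difference: 0.52238 − 0.12793 = 0.39445 m.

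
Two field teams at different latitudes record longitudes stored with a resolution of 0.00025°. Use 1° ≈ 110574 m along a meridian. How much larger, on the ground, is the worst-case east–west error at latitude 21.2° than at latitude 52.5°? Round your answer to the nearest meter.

4 meters

With a 0.00025° grid the true value lies within half a step, ±0.00025°/2 = ±0.000125°, of the stored one.
At 21.2°: 0.000125° × 110574 × cos 21.2° = 0.000125 × 110574 × 0.9323 ≈ 12.886 m.
At 52.5°: 0.000125° × 110574 × cos 52.5° = 0.000125 × 110574 × 0.6088 ≈ 8.4141 m.
So the lower-latitude error exceeds the higher by 12.886 − 8.4141 = 4.4722 m.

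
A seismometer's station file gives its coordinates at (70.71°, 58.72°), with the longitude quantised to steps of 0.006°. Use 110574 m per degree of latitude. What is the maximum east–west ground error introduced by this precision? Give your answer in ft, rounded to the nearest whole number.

360 ft

With a 0.006° grid the true value lies within half a step, ±0.006°/2 = ±0.003°, of the stored one.
Parallels shrink by cos φ, so at 70.71° a degree of longitude is 110574 × 0.3303 ≈ 36528.1 m.
So at most 0.003° × 36528.1 ≈ 109.584 m east–west.
In feet: 109.584 m ÷ 0.3048 ≈ 359.53 ft.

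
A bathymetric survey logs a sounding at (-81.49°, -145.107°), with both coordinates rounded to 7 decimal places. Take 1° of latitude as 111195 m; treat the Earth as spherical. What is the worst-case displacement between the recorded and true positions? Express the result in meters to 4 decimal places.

Rounding to 7 decimal places leaves each coordinate within ±5e-08° of the true value.
N–S: 5e-08° × 111195 m/° = 0.00555975 m.
Longitude error → 5e-08 × 111195 × cos 81.49° = 5e-08 × 111195 × 0.1480 ≈ 0.000822743 m.
Worst case both components are at the extreme and orthogonal: √(0.00555975² + 0.000822743²) ≈ 0.0056203 m.

0.0056 meters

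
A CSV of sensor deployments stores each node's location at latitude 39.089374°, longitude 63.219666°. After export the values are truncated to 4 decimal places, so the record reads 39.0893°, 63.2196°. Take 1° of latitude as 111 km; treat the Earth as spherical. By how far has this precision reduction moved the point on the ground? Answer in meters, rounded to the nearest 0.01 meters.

9.99 meters

Δlat = 39.089374 − 39.0893 = +0.000074°; Δlon = 63.219666 − 63.2196 = +0.000066°.
North–south shift: 0.000074 × 111000 = 8.214 m.
E–W at 39.0893°: 0.000066° × 111000 × cos 39.0893° = 0.000066 × 111000 × 0.7762 ≈ 5.68618 m.
Hypotenuse of the two orthogonal shifts: √(8.214² + 5.68618²) = 9.99012 m.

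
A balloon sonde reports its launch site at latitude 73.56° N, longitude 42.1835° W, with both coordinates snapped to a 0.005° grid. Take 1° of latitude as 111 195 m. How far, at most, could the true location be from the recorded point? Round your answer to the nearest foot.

With a 0.005° grid the true value lies within half a step, ±0.005°/2 = ±0.0025°, of the stored one.
North–south component: 0.0025° × 111195 = 277.988 m.
Longitude error → 0.0025 × 111195 × cos 73.56° = 0.0025 × 111195 × 0.2830 ≈ 78.6736 m.
Worst case both components are at the extreme and orthogonal: √(277.988² + 78.6736²) ≈ 288.906 m.
Converting: 288.906 m × 3.2808 ft/m ≈ 947.85 ft.

948 feet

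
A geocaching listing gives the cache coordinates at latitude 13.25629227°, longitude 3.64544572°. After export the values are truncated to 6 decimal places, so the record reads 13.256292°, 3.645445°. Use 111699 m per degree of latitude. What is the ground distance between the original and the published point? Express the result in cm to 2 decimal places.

8.39 cm

Δlat = 13.25629227 − 13.256292 = +0.00000027°; Δlon = 3.64544572 − 3.645445 = +0.00000072°.
North–south shift: 0.00000027 × 111699 = 0.0301587 m.
E–W at 13.2563°: 0.00000072° × 111699 × cos 13.2563° = 0.00000072 × 111699 × 0.9734 ≈ 0.0782803 m.
Distance: √(0.0301587² + 0.0782803²) ≈ 0.083889 m.
That is 0.083889 m = 8.3889 cm.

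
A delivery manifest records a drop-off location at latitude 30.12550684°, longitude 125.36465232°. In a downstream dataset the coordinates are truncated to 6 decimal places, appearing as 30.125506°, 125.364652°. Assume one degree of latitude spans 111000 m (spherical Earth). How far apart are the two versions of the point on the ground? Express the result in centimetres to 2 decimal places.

9.82 centimetres

Δlat = 30.12550684 − 30.125506 = +0.00000084°; Δlon = 125.36465232 − 125.364652 = +0.00000032°.
North–south shift: 0.00000084 × 111000 = 0.09324 m.
East–west at this latitude: 0.00000032° × 111000 × cos 30.1255° ≈ 0.00000032 × 96007 = 0.0307222 m.
Distance: √(0.09324² + 0.0307222²) ≈ 0.098171 m.
That is 0.098171 m = 9.8171 cm.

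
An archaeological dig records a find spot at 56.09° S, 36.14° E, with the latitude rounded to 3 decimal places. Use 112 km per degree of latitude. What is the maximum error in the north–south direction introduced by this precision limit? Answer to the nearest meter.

56 meters

Rounding to 3 decimal places leaves the latitude within ±0.0005° of the true value.
So the N–S error is at most 0.0005 × 112000 = 56 m.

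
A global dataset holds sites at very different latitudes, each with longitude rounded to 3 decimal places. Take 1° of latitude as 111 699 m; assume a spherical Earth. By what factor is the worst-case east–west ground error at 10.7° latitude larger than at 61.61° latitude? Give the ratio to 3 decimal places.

2.067

Rounding to 3 decimal places leaves the longitude within ±0.0005° of the true value.
Error at 10.7° = 0.0005° × 111699 × cos 10.7° ≈ 55.849 × 0.9826 = 54.878 m.
At 61.61°: 0.0005° × 111699 × cos 61.61° = 0.0005 × 111699 × 0.4755 ≈ 26.555 m.
Ratio: 54.878 / 26.555 = cos 10.7° / cos 61.61° ≈ 2.0666.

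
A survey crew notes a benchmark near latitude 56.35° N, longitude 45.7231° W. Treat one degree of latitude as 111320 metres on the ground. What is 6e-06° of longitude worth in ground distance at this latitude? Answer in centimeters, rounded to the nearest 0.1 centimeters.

6e-06° of longitude at 56.35° is 6e-06 × 111320 × cos 56.35° ≈ 6e-06 × 61684.4 = 0.370107 m.
That is 0.370107 m = 37.011 cm.

37.0 centimeters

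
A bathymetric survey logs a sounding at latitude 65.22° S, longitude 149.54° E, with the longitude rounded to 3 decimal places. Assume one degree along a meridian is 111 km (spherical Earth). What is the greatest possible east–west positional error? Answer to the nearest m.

Rounding to 3 decimal places leaves the longitude within ±0.0005° of the true value.
One degree of longitude at 65.22° is 111000 × cos 65.22° ≈ 111000 × 0.4191 = 46524 m.
So at most 0.0005° × 46524 ≈ 23.262 m east–west.

23 m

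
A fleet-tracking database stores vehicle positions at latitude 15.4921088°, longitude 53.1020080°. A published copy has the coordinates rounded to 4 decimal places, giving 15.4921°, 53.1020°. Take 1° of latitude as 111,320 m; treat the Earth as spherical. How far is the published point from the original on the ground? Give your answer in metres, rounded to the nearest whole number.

Δlat = 15.4921088 − 15.4921 = +0.0000088°; Δlon = 53.1020080 − 53.1020 = +0.0000080°.
N–S: 0.0000088° × 111320 m/° = 0.979616 m.
East–west at this latitude: 0.0000080° × 111320 × cos 15.4921° ≈ 0.0000080 × 107275 = 0.858204 m.
Hypotenuse of the two orthogonal shifts: √(0.979616² + 0.858204²) = 1.30237 m.

1 metres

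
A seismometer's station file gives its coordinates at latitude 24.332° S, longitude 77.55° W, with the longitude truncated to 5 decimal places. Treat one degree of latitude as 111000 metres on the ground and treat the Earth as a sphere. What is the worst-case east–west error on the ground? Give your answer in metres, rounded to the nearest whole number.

1 metres

Truncating at 5 decimal places can drop up to a full unit in the last place, so the longitude may be off by as much as 1e-05°.
Parallels shrink by cos φ, so at 24.332° a degree of longitude is 111000 × 0.9112 ≈ 101140 m.
East–west error: 1e-05° × 101140 m/° ≈ 1.0114 m.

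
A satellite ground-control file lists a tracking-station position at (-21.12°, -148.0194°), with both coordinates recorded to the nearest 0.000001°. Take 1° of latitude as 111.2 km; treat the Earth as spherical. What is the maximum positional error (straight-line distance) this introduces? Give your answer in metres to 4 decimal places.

0.0760 metres

Rounding to 6 decimal places leaves each coordinate within ±5e-07° of the true value.
Latitude error → 5e-07 × 111200 = 0.0556 m along the meridian.
Longitude error → 5e-07 × 111200 × cos 21.12° = 5e-07 × 111200 × 0.9328 ≈ 0.0518652 m.
Combining orthogonally: (0.0556² + 0.0518652²)^½ ≈ 0.0760353 m.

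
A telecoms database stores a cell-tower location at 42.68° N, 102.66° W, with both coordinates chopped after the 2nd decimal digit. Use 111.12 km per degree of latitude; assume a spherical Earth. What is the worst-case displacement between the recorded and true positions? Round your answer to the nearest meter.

Truncating at 2 decimal places can drop up to a full unit in the last place, so each coordinate may be off by as much as 0.01°.
N–S: 0.01° × 111120 m/° = 1111.2 m.
East–west component at 42.68°: 0.01° × 111120 × cos 42.68° ≈ 0.01 × 81690 ≈ 816.9 m.
The two errors are perpendicular, so the maximum displacement is √(1111.2² + 816.9²) ≈ 1379.16 m.

1379 meters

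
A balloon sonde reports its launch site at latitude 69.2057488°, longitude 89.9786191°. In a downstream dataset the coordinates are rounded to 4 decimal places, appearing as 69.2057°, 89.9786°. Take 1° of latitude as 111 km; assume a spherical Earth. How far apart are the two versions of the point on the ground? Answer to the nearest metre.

The latitude changed by +0.0000488° and the longitude by +0.0000191°.
North–south shift: 0.0000488 × 111000 = 5.4168 m.
E–W at 69.2057°: 0.0000191° × 111000 × cos 69.2057° = 0.0000191 × 111000 × 0.3550 ≈ 0.752665 m.
Combined displacement = (5.4168² + 0.752665²)^½ ≈ 5.46884 m.

5 metres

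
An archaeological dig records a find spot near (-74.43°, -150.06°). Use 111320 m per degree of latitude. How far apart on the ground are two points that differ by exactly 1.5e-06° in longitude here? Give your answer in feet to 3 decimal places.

0.147 feet

1.5e-06° of longitude at 74.43° is 1.5e-06 × 111320 × cos 74.43° ≈ 1.5e-06 × 29880 = 0.04482 m.
Converting: 0.04482 m × 3.2808 ft/m ≈ 0.14705 ft.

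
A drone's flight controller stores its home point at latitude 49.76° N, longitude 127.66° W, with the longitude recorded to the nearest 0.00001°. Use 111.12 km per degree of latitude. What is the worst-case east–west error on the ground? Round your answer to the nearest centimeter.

Rounding to 5 decimal places leaves the longitude within ±5e-06° of the true value.
One degree of longitude at 49.76° is 111120 × cos 49.76° ≈ 111120 × 0.6460 = 71782.5 m.
Maximum E–W displacement: 5e-06 × 71782.5 = 0.358912 m.
That is 0.358912 m = 35.891 cm.

36 centimeters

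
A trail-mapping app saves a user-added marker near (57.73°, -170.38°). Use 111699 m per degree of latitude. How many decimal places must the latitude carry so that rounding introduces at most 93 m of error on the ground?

3 decimal places

One degree of latitude covers 111699 m.
Rounding to N decimal places gives at most 0.5 × 10⁻ᴺ degrees of error, i.e. 0.5 × 10⁻ᴺ × 111699 m.
Need 0.5 × 111699 × 10⁻ᴺ ≤ 93 → 10⁻ᴺ ≤ 1.665e-03, so N ≥ 2.78.
N = 2 would give 558 m (too coarse); N = 3 gives 55.8 m ≤ 93 m.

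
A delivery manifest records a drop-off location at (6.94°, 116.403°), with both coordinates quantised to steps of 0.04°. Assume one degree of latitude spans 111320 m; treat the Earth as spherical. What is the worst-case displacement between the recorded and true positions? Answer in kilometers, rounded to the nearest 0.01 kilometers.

With a 0.04° grid the true value lies within half a step, ±0.04°/2 = ±0.02°, of the stored one.
North–south component: 0.02° × 111320 = 2226.4 m.
E–W at 6.94°: 0.02° × 111320 × cos 6.94° = 0.02 × 111320 × 0.9927 ≈ 2210.09 m.
The two errors are perpendicular, so the maximum displacement is √(2226.4² + 2210.09²) ≈ 3137.09 m.
That is 3137.09 m = 3.1371 km.

3.14 kilometers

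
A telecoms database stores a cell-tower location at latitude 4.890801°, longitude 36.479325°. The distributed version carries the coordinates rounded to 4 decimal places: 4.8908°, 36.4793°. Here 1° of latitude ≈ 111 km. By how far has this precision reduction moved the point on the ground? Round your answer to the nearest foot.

9 feet

Δlat = 4.890801 − 4.8908 = +0.000001°; Δlon = 36.479325 − 36.4793 = +0.000025°.
North–south shift: 0.000001 × 111000 = 0.111 m.
E–W at 4.8908°: 0.000025° × 111000 × cos 4.8908° = 0.000025 × 111000 × 0.9964 ≈ 2.7649 m.
Distance: √(0.111² + 2.7649²) ≈ 2.76712 m.
In feet: 2.76712 m ÷ 0.3048 ≈ 9.0785 ft.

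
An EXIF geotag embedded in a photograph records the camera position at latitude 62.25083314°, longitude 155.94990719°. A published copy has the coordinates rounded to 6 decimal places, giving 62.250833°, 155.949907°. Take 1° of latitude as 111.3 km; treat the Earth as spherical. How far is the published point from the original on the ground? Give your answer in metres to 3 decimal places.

Δlat = 62.25083314 − 62.250833 = +0.00000014°; Δlon = 155.94990719 − 155.949907 = +0.00000019°.
N–S: 0.00000014° × 111300 m/° = 0.015582 m.
East–west at this latitude: 0.00000019° × 111300 × cos 62.2508° ≈ 0.00000019 × 51821.5 = 0.00984608 m.
Combined displacement = (0.015582² + 0.00984608²)^½ ≈ 0.0184321 m.

0.018 metres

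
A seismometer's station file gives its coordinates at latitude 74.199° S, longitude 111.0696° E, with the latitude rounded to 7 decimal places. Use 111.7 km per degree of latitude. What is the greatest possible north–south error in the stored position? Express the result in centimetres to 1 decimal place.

Rounding to 7 decimal places leaves the latitude within ±5e-08° of the true value.
Along the meridian that is 5e-08° × 111700 m/° = 0.005585 m.
That is 0.005585 m = 0.5585 cm.

0.6 centimetres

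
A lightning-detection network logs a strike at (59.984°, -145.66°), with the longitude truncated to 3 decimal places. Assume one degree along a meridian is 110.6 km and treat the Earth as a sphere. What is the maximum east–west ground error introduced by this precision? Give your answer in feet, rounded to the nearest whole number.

Truncating at 3 decimal places can drop up to a full unit in the last place, so the longitude may be off by as much as 0.001°.
At latitude 59.984° a degree of longitude spans 110600 m × cos 59.984° = 110600 × 0.5002 ≈ 55326.7 m.
Maximum E–W displacement: 0.001 × 55326.7 = 55.3267 m.
Converting: 55.3267 m × 3.2808 ft/m ≈ 181.52 ft.

182 feet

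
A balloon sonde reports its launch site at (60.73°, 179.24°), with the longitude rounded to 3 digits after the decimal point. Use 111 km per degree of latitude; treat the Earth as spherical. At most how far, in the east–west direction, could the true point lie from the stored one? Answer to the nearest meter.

Rounding to 3 decimal places leaves the longitude within ±0.0005° of the true value.
Parallels shrink by cos φ, so at 60.73° a degree of longitude is 111000 × 0.4889 ≈ 54270.8 m.
So at most 0.0005° × 54270.8 ≈ 27.1354 m east–west.

27 meters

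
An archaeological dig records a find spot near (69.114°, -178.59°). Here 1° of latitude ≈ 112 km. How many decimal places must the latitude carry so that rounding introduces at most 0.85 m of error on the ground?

5

One degree of latitude covers 112000 m.
N decimal places → at most half a unit in the last place, 0.5 × 10⁻ᴺ° = 112000/2 × 10⁻ᴺ m.
Setting 56000 × 10⁻ᴺ ≤ 0.85 gives 10ᴺ ≥ 6.588e+04, i.e. N ≥ 4.82.
At 4 places the error can reach 5.6 m, but 5 places keeps it to 0.56 m.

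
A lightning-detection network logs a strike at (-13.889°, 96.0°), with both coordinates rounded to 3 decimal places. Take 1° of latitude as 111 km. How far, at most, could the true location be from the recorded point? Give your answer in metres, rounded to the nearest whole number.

77 metres

Rounding to 3 decimal places leaves each coordinate within ±0.0005° of the true value.
N–S: 0.0005° × 111000 m/° = 55.5 m.
Longitude error → 0.0005 × 111000 × cos 13.889° = 0.0005 × 111000 × 0.9708 ≈ 53.8773 m.
The two errors are perpendicular, so the maximum displacement is √(55.5² + 53.8773²) ≈ 77.35 m.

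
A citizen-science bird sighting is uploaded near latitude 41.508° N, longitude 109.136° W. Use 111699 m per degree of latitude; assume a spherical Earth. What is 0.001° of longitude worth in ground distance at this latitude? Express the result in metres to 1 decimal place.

At 41.508° a degree of longitude is 111699 × cos 41.508° ≈ 83647.3 m, so 0.001° corresponds to 83.6473 m.

83.6 metres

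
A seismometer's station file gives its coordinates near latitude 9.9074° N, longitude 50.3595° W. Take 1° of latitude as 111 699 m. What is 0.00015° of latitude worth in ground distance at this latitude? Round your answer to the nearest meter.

17 meters

Along a meridian 0.00015° is 0.00015 × 111699 = 16.7549 m.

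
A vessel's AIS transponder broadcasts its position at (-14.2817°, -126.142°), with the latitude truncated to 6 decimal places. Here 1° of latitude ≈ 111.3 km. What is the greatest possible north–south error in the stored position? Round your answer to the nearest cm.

Truncating at 6 decimal places can drop up to a full unit in the last place, so the latitude may be off by as much as 1e-06°.
So the N–S error is at most 1e-06 × 111300 = 0.1113 m.
That is 0.1113 m = 11.13 cm.

11 cm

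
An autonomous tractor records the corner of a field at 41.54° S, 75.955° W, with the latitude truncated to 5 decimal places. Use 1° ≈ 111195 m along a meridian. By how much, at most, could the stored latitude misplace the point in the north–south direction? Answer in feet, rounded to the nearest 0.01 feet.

3.65 feet

Truncating at 5 decimal places can drop up to a full unit in the last place, so the latitude may be off by as much as 1e-05°.
North–south distance: 1e-05° × 111195 m/° = 1.11195 m.
In feet: 1.11195 m ÷ 0.3048 ≈ 3.6481 ft.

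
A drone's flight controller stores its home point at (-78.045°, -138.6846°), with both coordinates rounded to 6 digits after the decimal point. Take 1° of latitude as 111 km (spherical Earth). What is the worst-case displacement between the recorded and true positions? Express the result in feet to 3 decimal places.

Rounding to 6 decimal places leaves each coordinate within ±5e-07° of the true value.
N–S: 5e-07° × 111000 m/° = 0.0555 m.
East–west component at 78.045°: 5e-07° × 111000 × cos 78.045° ≈ 5e-07 × 22992.9 ≈ 0.0114965 m.
Worst case both components are at the extreme and orthogonal: √(0.0555² + 0.0114965²) ≈ 0.0566782 m.
Converting: 0.0566782 m × 3.2808 ft/m ≈ 0.18595 ft.

0.186 feet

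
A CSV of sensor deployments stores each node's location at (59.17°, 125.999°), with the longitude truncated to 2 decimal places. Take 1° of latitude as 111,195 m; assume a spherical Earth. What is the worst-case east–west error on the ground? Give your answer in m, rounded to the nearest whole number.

570 m

Truncating at 2 decimal places can drop up to a full unit in the last place, so the longitude may be off by as much as 0.01°.
One degree of longitude at 59.17° is 111195 × cos 59.17° ≈ 111195 × 0.5125 = 56986.6 m.
So at most 0.01° × 56986.6 ≈ 569.866 m east–west.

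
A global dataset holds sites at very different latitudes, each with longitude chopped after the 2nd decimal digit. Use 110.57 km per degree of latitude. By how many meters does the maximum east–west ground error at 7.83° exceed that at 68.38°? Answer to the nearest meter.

688 meters

Truncating at 2 decimal places can drop up to a full unit in the last place, so the longitude may be off by as much as 0.01°.
Error at 7.83° = 0.01° × 110570 × cos 7.83° ≈ 1105.7 × 0.9907 = 1095.4 m.
At 68.38°: 0.01° × 110570 × cos 68.38° = 0.01 × 110570 × 0.3684 ≈ 407.39 m.
So the lower-latitude error exceeds the higher by 1095.4 − 407.39 = 688 m.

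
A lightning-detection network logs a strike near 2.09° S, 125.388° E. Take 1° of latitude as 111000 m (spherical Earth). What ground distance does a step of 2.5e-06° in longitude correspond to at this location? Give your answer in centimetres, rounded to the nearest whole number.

2.5e-06° of longitude at 2.09° is 2.5e-06 × 111000 × cos 2.09° ≈ 2.5e-06 × 110926 = 0.277315 m.
That is 0.277315 m = 27.732 cm.

28 centimetres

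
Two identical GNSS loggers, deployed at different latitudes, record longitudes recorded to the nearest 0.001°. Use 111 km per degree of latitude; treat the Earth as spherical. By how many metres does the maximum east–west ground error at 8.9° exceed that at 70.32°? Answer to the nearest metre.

36 metres

Rounding to 3 decimal places leaves the longitude within ±0.0005° of the true value.
At 8.9°: 0.0005° × 111000 × cos 8.9° = 0.0005 × 111000 × 0.9880 ≈ 54.832 m.
Error at 70.32° = 0.0005° × 111000 × cos 70.32° ≈ 55.5 × 0.3368 = 18.691 m.
Difference: 54.832 − 18.691 = 36.141 m.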